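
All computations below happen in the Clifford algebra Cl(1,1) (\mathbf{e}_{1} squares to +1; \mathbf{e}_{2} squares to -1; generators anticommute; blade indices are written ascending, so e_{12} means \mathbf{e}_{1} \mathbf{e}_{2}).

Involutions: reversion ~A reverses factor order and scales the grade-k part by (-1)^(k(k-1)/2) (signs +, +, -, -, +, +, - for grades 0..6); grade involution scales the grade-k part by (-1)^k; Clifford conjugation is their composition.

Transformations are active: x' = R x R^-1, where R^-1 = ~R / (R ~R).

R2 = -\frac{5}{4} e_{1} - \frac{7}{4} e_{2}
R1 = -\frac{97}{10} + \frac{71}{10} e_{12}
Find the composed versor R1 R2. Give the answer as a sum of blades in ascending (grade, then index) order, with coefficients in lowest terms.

Distribute over the terms of R1 (each basis-blade product reordered to ascending indices, repeated generators contracted through their squares):
(-\frac{97}{10}) R2 = \frac{97}{8} e_{1} + \frac{679}{40} e_{2}
(\frac{71}{10} e_{12}) R2 = \frac{497}{40} e_{1} + \frac{71}{8} e_{2}
Summing the partial products and collecting blades:
Answer: \frac{491}{20} e_{1} + \frac{517}{20} e_{2}


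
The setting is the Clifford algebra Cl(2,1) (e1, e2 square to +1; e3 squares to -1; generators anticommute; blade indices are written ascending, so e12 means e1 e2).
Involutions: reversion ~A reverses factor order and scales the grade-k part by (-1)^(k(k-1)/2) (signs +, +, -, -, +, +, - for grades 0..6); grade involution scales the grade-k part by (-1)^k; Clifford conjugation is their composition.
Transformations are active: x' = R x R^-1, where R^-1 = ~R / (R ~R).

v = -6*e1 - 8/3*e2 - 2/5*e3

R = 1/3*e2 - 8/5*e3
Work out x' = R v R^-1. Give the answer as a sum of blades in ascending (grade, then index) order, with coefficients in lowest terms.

~R = 1/3*e2 - 8/5*e3, and R ~R = -551/225, so R^-1 = ~R / (-551/225).
R v = -344/225 + 2*e12 - 48/5*e13 - 22/5*e23
Answer: 6*e1 + 5096/1653*e2 - 4402/2755*e3


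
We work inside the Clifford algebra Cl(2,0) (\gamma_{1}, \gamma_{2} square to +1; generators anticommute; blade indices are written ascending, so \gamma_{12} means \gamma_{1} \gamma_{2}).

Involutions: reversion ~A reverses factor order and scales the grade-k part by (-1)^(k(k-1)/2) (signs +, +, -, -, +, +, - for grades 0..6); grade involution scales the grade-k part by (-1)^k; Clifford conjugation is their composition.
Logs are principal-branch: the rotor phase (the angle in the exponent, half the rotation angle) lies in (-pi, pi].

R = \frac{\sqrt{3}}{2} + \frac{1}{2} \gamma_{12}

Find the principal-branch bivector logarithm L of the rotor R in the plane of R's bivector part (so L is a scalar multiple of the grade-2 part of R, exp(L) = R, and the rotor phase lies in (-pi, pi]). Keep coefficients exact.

The scalar part of R is \frac{\sqrt{3}}{2}, so the principal-branch rotor phase is pinned; divide the bivector part by its sine to get the unit plane — L is the phase times that plane.
Concretely: cos(phase) = \frac{\sqrt{3}}{2} gives phase = ±\frac{\pi}{6}, and since phase/sin(phase) is even the sign is immaterial: L = (phase/sin(phase)) * <R>_2 = (\frac{\pi}{3}) * <R>_2.
Answer: \frac{\pi}{6} \gamma_{12}


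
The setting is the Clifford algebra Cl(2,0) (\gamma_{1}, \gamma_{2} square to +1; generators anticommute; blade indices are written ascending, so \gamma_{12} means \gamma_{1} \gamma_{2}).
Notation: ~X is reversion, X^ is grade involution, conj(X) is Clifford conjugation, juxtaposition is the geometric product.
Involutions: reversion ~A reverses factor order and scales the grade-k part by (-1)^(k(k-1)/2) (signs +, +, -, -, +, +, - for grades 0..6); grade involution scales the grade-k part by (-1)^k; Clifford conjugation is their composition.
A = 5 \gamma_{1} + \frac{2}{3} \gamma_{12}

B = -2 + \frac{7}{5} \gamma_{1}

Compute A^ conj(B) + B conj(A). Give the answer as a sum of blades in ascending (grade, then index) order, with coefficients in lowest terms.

first term: 7 + 10 \gamma_{1} + \frac{14}{15} \gamma_{2} - \frac{4}{3} \gamma_{12}
second term: -7 + 10 \gamma_{1} - \frac{14}{15} \gamma_{2} + \frac{4}{3} \gamma_{12}
Answer: 20 \gamma_{1}


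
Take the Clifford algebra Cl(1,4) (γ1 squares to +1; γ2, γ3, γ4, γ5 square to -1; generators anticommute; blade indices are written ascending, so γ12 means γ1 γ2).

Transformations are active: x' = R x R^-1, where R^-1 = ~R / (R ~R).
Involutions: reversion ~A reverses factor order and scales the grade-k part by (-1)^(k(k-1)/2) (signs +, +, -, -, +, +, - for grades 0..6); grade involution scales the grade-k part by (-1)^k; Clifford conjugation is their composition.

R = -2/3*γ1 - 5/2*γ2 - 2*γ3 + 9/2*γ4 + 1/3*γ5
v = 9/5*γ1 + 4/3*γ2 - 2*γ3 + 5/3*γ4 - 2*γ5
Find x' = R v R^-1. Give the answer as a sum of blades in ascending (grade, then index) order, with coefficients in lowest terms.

~R = -2/3*γ1 - 5/2*γ2 - 2*γ3 + 9/2*γ4 + 1/3*γ5, and R ~R = -181/6, so R^-1 = ~R / (-181/6).
R v = -87/10 + 65/18*γ12 + 74/15*γ13 - 829/90*γ14 + 11/15*γ15 + 23/3*γ23 - 61/6*γ24 + 41/9*γ25 + 17/3*γ34 + 14/3*γ35 - 86/9*γ45
Answer: -1977/905*γ1 - 1507/543*γ2 + 766/905*γ3 + 2522/2715*γ4 + 1984/905*γ5


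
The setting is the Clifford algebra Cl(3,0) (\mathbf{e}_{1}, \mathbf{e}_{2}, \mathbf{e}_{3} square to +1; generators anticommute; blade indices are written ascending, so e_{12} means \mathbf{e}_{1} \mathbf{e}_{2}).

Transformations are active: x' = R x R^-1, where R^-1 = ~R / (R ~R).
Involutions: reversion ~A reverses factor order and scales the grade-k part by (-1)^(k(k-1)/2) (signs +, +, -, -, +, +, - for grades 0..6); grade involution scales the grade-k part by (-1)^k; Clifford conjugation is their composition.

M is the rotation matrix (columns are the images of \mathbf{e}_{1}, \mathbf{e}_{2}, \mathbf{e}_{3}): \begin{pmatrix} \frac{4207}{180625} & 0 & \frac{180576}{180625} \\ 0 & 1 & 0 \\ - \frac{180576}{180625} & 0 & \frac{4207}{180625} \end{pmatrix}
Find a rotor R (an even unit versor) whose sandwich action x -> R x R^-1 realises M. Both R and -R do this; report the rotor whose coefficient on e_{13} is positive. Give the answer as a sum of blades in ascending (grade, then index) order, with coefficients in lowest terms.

Method: write R = a + b12*e_{12} + b13*e_{13} + b23*e_{23} with a^2 + b12^2 + b13^2 + b23^2 = 1 (so R^-1 = ~R). Expanding the columns R e_j ~R gives tr M = 4a^2 - 1 and, from the antisymmetric part, M21 - M12 = -4a*b12, M13 - M31 = 4a*b13, M32 - M23 = -4a*b23.
Here tr M = \frac{189039}{180625}, so a^2 = (1 + tr M)/4 = \frac{92416}{180625} and a = ±\frac{304}{425}. Taking a = \frac{304}{425}: M21 - M12 = 0, M13 - M31 = \frac{361152}{180625}, M32 - M23 = 0, giving b12 = 0, b13 = \frac{297}{425}, b23 = 0, i.e. R = \frac{304}{425} + \frac{297}{425} e_{13}.
Its e_{13} coefficient is already positive.
Answer: \frac{304}{425} + \frac{297}{425} e_{13}. Why the constraint matters: R and -R act identically through the sandwich — M has trace \frac{189039}{180625} either way — so only the sign condition on e_{13} picks one of the two preimages.


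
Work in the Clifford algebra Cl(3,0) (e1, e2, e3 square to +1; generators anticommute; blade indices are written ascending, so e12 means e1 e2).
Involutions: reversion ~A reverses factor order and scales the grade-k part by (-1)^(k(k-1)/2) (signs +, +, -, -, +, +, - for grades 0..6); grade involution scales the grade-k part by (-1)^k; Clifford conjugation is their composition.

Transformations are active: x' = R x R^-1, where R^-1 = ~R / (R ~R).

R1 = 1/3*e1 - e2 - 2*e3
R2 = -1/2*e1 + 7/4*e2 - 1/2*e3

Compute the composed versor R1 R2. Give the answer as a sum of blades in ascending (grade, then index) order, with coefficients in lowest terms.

Distribute over the terms of R1 (each basis-blade product reordered to ascending indices, repeated generators contracted through their squares):
(1/3*e1) R2 = -1/6 + 7/12*e12 - 1/6*e13
(-e2) R2 = -7/4 - 1/2*e12 + 1/2*e23
(-2*e3) R2 = 1 - e13 + 7/2*e23
Summing the partial products and collecting blades:
Answer: -11/12 + 1/12*e12 - 7/6*e13 + 4*e23


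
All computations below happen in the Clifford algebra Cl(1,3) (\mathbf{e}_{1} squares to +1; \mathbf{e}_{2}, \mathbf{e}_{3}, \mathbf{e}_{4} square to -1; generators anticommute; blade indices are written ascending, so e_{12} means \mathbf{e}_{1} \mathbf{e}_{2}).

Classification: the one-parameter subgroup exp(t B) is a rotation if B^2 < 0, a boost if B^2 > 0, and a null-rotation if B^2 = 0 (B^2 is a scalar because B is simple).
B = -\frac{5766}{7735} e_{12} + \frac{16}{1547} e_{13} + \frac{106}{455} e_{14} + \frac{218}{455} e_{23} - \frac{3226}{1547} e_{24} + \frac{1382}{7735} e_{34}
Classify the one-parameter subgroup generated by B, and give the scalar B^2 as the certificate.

B^2 term by term: the squares give (-\frac{5766}{7735})^2*(e_{12})^2 + (\frac{16}{1547})^2*(e_{13})^2 + (\frac{106}{455})^2*(e_{14})^2 + (\frac{218}{455})^2*(e_{23})^2 + (-\frac{3226}{1547})^2*(e_{24})^2 + (\frac{1382}{7735})^2*(e_{34})^2 = \frac{33246756}{59830225}*(+1) + \frac{256}{2393209}*(+1) + \frac{11236}{207025}*(+1) + \frac{47524}{207025}*(-1) + \frac{10407076}{2393209}*(-1) + \frac{1909924}{59830225}*(-1) = -4 (each basis 2-blade squares to minus the product of its generators' squares); cross terms between blades sharing an index anticommute and cancel; the commuting (index-disjoint) pairs give grade-4 terms 2*c*c'*(blade product), which cancel blade by blade — e_{1234}: -\frac{15937224}{59830225} + \frac{103232}{2393209} + \frac{46216}{207025} = 0 — confirming B is simple. So B^2 = -4.
Answer: rotation, certificate B^2 = -4. The invariant at work: B^2 = -4 is unchanged by conjugation, hence its sign classifies the subgroup whatever basis B is written in.


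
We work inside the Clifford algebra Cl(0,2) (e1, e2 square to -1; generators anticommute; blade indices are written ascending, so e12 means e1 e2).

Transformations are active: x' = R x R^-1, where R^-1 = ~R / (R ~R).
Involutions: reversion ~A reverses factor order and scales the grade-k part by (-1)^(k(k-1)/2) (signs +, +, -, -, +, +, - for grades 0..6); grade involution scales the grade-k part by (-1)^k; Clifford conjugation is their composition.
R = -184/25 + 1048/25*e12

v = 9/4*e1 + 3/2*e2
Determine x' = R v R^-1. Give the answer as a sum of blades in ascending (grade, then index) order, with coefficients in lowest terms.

~R = -184/25 - 1048/25*e12, and R ~R = 226432/125, so R^-1 = ~R / (226432/125).
R v = -1986/25*e1 + 2082/25*e2
Answer: -28383/17690*e1 - 77013/35380*e2


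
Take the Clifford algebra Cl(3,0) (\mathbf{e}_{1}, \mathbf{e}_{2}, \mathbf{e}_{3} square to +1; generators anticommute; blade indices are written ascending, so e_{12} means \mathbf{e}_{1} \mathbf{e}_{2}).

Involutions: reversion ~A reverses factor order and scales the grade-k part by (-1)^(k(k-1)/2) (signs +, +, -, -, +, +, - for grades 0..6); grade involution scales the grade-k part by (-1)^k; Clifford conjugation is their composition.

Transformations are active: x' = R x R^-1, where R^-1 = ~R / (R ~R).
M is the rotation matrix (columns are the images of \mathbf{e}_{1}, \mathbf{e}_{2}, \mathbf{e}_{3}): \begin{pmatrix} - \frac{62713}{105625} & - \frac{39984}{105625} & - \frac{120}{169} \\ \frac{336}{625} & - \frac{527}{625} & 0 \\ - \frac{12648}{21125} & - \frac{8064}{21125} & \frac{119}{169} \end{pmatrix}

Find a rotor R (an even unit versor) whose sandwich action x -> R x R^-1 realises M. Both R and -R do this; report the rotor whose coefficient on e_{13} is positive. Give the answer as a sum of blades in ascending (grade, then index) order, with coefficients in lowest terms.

Method: write R = a + b12*e_{12} + b13*e_{13} + b23*e_{23} with a^2 + b12^2 + b13^2 + b23^2 = 1 (so R^-1 = ~R). Expanding the columns R e_j ~R gives tr M = 4a^2 - 1 and, from the antisymmetric part, M21 - M12 = -4a*b12, M13 - M31 = 4a*b13, M32 - M23 = -4a*b23.
Here tr M = -\frac{77401}{105625}, so a^2 = (1 + tr M)/4 = \frac{7056}{105625} and a = ±\frac{84}{325}. Taking a = \frac{84}{325}: M21 - M12 = \frac{96768}{105625}, M13 - M31 = -\frac{2352}{21125}, M32 - M23 = -\frac{8064}{21125}, giving b12 = -\frac{288}{325}, b13 = -\frac{7}{65}, b23 = \frac{24}{65}, i.e. R = \frac{84}{325} - \frac{288}{325} e_{12} - \frac{7}{65} e_{13} + \frac{24}{65} e_{23}.
Its e_{13} coefficient is negative, so report the other preimage -R.
Answer: -\frac{84}{325} + \frac{288}{325} e_{12} + \frac{7}{65} e_{13} - \frac{24}{65} e_{23}. Note: both R and -R realise this M (trace -\frac{77401}{105625}); the covering map identifies them, and the e_{13}-coefficient sign is the tie-breaker.


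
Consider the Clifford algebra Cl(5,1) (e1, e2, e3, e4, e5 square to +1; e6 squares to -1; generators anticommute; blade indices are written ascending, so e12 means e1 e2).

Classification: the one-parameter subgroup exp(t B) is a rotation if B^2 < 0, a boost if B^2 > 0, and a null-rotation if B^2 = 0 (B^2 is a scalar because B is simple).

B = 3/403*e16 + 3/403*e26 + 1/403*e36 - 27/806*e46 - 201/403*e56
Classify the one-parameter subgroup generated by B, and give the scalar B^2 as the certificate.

B^2 term by term: the squares give (3/403)^2*(e16)^2 + (3/403)^2*(e26)^2 + (1/403)^2*(e36)^2 + (-27/806)^2*(e46)^2 + (-201/403)^2*(e56)^2 = 9/162409*(+1) + 9/162409*(+1) + 1/162409*(+1) + 729/649636*(+1) + 40401/162409*(+1) = 1/4 (each basis 2-blade squares to minus the product of its generators' squares); cross terms between blades sharing an index anticommute and cancel. So B^2 = 1/4.
Answer: boost, certificate B^2 = 1/4. Key observation: B^2 = 1/4 is a conjugation invariant, so its sign decides the class regardless of the surface form of B.


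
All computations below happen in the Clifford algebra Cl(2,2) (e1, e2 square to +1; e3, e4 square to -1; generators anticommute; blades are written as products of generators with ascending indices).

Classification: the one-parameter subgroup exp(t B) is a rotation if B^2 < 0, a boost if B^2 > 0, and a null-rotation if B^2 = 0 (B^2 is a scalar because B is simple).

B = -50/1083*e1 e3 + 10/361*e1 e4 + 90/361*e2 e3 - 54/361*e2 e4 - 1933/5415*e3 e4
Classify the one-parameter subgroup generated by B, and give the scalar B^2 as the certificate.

B^2 term by term: the squares give (-50/1083)^2*(e1 e3)^2 + (10/361)^2*(e1 e4)^2 + (90/361)^2*(e2 e3)^2 + (-54/361)^2*(e2 e4)^2 + (-1933/5415)^2*(e3 e4)^2 = 2500/1172889*(+1) + 100/130321*(+1) + 8100/130321*(+1) + 2916/130321*(+1) + 3736489/29322225*(-1) = -1/25 (each basis 2-blade squares to minus the product of its generators' squares); cross terms between blades sharing an index anticommute and cancel; the commuting (index-disjoint) pairs give grade-4 terms 2*c*c'*(blade product), which cancel blade by blade — e1 e2 e3 e4: -1800/130321 + 1800/130321 = 0 — confirming B is simple. So B^2 = -1/25.
Answer: rotation, certificate B^2 = -1/25. Why this suffices: the scalar -1/25 survives any versor conjugation, so its sign alone determines the class however B is presented.


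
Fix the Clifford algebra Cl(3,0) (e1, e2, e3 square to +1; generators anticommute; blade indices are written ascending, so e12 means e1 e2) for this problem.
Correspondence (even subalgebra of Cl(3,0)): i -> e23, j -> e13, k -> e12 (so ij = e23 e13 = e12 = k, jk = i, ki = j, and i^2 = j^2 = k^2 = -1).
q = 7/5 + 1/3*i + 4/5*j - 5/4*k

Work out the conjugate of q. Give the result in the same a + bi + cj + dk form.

In blades: q = 7/5 - 5/4*e12 + 4/5*e13 + 1/3*e23.
Quaternion conjugation is reversion on the even subalgebra: the scalar is fixed and every grade-2 blade flips sign, giving 7/5 + 5/4*e12 - 4/5*e13 - 1/3*e23; translating back:
Answer: 7/5 - 1/3*i - 4/5*j + 5/4*k


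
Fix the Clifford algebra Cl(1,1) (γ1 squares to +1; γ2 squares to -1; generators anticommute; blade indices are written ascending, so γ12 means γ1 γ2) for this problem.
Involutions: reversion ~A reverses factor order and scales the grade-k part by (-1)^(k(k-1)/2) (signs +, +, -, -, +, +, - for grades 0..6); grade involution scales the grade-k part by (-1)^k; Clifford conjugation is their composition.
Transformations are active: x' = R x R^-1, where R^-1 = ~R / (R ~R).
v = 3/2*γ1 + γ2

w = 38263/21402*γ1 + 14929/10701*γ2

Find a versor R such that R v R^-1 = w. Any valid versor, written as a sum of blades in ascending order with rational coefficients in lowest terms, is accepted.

Why this works: both vectors square to 5/4, so q(v) = q(w) and R = v + w = 35183/10701*γ1 + 25630/10701*γ2 carries v to w — its own direction survives, the complement (v - w)/2 flips.
Answer: 35183/10701*γ1 + 25630/10701*γ2


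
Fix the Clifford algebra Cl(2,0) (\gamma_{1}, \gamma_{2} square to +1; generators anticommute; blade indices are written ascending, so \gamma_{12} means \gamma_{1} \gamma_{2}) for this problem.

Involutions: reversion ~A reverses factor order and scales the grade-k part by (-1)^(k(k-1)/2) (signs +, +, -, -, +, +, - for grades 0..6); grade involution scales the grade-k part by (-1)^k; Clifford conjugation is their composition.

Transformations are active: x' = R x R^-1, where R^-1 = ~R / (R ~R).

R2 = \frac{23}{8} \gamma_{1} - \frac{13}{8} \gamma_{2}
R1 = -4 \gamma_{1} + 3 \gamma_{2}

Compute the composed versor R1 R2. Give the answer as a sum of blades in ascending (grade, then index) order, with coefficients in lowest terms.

Distribute over the terms of R1 (each basis-blade product reordered to ascending indices, repeated generators contracted through their squares):
(-4 \gamma_{1}) R2 = -\frac{23}{2} + \frac{13}{2} \gamma_{12}
(3 \gamma_{2}) R2 = -\frac{39}{8} - \frac{69}{8} \gamma_{12}
Summing the partial products and collecting blades:
Answer: -\frac{131}{8} - \frac{17}{8} \gamma_{12}


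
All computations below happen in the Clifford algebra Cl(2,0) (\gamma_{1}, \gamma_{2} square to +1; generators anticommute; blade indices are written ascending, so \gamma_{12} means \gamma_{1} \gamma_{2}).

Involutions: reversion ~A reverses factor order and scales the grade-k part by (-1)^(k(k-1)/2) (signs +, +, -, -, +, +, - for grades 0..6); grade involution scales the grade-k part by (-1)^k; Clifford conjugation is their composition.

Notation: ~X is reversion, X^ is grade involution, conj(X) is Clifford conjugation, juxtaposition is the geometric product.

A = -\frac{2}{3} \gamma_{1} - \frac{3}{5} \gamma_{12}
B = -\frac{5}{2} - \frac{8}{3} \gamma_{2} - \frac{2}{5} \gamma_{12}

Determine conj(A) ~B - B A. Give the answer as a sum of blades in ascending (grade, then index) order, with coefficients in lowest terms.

first term: -\frac{6}{25} - \frac{49}{15} \gamma_{1} + \frac{4}{15} \gamma_{2} - \frac{59}{18} \gamma_{12}
second term: -\frac{6}{25} + \frac{1}{15} \gamma_{1} - \frac{4}{15} \gamma_{2} - \frac{5}{18} \gamma_{12}
Answer: -\frac{10}{3} \gamma_{1} + \frac{8}{15} \gamma_{2} - 3 \gamma_{12}


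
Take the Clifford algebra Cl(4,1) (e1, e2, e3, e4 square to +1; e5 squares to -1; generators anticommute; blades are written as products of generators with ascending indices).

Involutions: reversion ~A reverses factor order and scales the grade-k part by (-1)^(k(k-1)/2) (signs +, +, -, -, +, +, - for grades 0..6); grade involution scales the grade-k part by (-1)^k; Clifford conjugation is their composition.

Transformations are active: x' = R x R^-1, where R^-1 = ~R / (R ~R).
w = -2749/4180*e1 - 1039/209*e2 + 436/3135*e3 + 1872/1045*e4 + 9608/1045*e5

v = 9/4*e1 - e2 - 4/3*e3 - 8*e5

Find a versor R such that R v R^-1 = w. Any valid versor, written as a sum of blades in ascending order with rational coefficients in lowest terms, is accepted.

Why this works: both vectors square to -8087/144, so q(v) = q(w) and R = v + w = 1664/1045*e1 - 1248/209*e2 - 1248/1045*e3 + 1872/1045*e4 + 1248/1045*e5 carries v to w — its own direction survives, the complement (v - w)/2 flips.
Answer: 1664/1045*e1 - 1248/209*e2 - 1248/1045*e3 + 1872/1045*e4 + 1248/1045*e5


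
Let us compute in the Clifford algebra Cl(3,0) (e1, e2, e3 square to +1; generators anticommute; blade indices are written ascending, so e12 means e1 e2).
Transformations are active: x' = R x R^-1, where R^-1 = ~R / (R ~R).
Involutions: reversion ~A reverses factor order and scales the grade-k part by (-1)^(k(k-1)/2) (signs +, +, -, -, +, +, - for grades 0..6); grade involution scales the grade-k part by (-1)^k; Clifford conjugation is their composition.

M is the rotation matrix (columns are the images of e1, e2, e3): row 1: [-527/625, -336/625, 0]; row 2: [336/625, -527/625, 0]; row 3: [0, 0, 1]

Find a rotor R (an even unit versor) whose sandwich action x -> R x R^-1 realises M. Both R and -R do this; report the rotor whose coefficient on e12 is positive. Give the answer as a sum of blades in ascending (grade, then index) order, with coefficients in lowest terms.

Method: write R = a + b12*e12 + b13*e13 + b23*e23 with a^2 + b12^2 + b13^2 + b23^2 = 1 (so R^-1 = ~R). Expanding the columns R e_j ~R gives tr M = 4a^2 - 1 and, from the antisymmetric part, M21 - M12 = -4a*b12, M13 - M31 = 4a*b13, M32 - M23 = -4a*b23.
Here tr M = -429/625, so a^2 = (1 + tr M)/4 = 49/625 and a = ±7/25. Taking a = 7/25: M21 - M12 = 672/625, M13 - M31 = 0, M32 - M23 = 0, giving b12 = -24/25, b13 = 0, b23 = 0, i.e. R = 7/25 - 24/25*e12.
Its e12 coefficient is negative, so report the other preimage -R.
Answer: -7/25 + 24/25*e12. Note: both R and -R realise this M (trace -429/625); the covering map identifies them, and the e12-coefficient sign is the tie-breaker.


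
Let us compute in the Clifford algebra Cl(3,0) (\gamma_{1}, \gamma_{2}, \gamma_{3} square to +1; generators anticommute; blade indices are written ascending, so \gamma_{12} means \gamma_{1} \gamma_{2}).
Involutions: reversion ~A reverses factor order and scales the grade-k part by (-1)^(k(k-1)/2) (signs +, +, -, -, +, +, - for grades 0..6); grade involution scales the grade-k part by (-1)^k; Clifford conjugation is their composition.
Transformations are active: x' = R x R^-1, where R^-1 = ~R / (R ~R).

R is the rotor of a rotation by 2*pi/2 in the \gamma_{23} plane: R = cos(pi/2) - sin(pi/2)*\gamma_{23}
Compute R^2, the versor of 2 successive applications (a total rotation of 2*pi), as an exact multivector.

The rotor phase is half the rotation angle and phases add under composition, so 2 steps in the \gamma_{23} plane accumulate phase 2*(pi/2) = \pi: R^2 = cos(\pi) - sin(\pi)*\gamma_{23}.
cos(\pi) = -1 and sin(\pi) = 0, so R^2 = -1. The total rotation 2*pi is 1 full turn, so every vector returns to itself, yet the rotor is -1, on the OTHER sheet of the double cover (an odd number of 2*pi turns).
Answer: -1


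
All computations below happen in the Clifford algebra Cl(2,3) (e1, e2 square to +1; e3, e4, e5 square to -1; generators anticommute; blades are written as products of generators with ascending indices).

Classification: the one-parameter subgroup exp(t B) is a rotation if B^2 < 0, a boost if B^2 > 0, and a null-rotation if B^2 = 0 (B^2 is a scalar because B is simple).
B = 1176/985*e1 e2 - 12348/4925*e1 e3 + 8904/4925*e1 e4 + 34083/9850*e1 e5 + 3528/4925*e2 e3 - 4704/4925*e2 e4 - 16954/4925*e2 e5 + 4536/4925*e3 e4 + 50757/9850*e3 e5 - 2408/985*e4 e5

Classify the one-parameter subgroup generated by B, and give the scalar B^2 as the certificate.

B^2 term by term: the squares give (1176/985)^2*(e1 e2)^2 + (-12348/4925)^2*(e1 e3)^2 + (8904/4925)^2*(e1 e4)^2 + (34083/9850)^2*(e1 e5)^2 + (3528/4925)^2*(e2 e3)^2 + (-4704/4925)^2*(e2 e4)^2 + (-16954/4925)^2*(e2 e5)^2 + (4536/4925)^2*(e3 e4)^2 + (50757/9850)^2*(e3 e5)^2 + (-2408/985)^2*(e4 e5)^2 = 1382976/970225*(-1) + 152473104/24255625*(+1) + 79281216/24255625*(+1) + 1161650889/97022500*(+1) + 12446784/24255625*(+1) + 22127616/24255625*(+1) + 287438116/24255625*(+1) + 20575296/24255625*(-1) + 2576273049/97022500*(-1) + 5798464/970225*(-1) = 0 (each basis 2-blade squares to minus the product of its generators' squares); cross terms between blades sharing an index anticommute and cancel; the commuting (index-disjoint) pairs give grade-4 terms 2*c*c'*(blade product), which cancel blade by blade — e1 e2 e3 e4: 10668672/4851125 - 116169984/24255625 + 62826624/24255625 = 0; e1 e2 e3 e5: 59690232/4851125 - 418695984/24255625 + 120244824/24255625 = 0; e1 e2 e4 e5: -5663616/970225 + 301916832/24255625 - 160326432/24255625 = 0; e1 e3 e4 e5: 59467968/4851125 - 451940328/24255625 + 154600488/24255625 = 0; e2 e3 e4 e5: -16990848/4851125 + 238760928/24255625 - 153806688/24255625 = 0 — confirming B is simple. So B^2 = 0.
Answer: null-rotation, certificate B^2 = 0. Note: conjugating B changes its blade decomposition but never the scalar B^2 = 0, whose sign settles the classification.


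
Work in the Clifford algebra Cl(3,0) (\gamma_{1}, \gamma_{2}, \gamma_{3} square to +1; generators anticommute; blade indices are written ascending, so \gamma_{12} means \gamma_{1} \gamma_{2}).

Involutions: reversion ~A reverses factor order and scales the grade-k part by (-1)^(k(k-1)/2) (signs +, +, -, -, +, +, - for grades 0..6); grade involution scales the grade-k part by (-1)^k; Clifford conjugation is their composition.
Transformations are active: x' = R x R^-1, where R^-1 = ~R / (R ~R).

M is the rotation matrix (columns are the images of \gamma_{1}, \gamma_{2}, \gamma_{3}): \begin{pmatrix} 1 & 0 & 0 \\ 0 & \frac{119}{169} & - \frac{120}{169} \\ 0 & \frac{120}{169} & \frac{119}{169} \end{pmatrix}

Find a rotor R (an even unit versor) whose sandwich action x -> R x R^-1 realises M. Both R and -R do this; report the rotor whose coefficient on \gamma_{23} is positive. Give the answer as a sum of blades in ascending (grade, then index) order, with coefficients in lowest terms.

Method: write R = a + b12*\gamma_{12} + b13*\gamma_{13} + b23*\gamma_{23} with a^2 + b12^2 + b13^2 + b23^2 = 1 (so R^-1 = ~R). Expanding the columns R e_j ~R gives tr M = 4a^2 - 1 and, from the antisymmetric part, M21 - M12 = -4a*b12, M13 - M31 = 4a*b13, M32 - M23 = -4a*b23.
Here tr M = \frac{407}{169}, so a^2 = (1 + tr M)/4 = \frac{144}{169} and a = ±\frac{12}{13}. Taking a = \frac{12}{13}: M21 - M12 = 0, M13 - M31 = 0, M32 - M23 = \frac{240}{169}, giving b12 = 0, b13 = 0, b23 = -\frac{5}{13}, i.e. R = \frac{12}{13} - \frac{5}{13} \gamma_{23}.
Its \gamma_{23} coefficient is negative, so report the other preimage -R.
Answer: -\frac{12}{13} + \frac{5}{13} \gamma_{23}. Recall the cover is two-to-one: with M of trace \frac{407}{169}, both preimages act alike, and the stated \gamma_{23} sign chooses the sheet.


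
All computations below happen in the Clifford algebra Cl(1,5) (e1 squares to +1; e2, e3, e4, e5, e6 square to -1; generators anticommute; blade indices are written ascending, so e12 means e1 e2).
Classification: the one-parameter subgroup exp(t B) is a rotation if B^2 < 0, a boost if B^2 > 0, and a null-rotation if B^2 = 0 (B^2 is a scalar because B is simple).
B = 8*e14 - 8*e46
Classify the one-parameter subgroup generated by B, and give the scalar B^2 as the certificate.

B^2 term by term: the squares give (8)^2*(e14)^2 + (-8)^2*(e46)^2 = 64*(+1) + 64*(-1) = 0 (each basis 2-blade squares to minus the product of its generators' squares); cross terms between blades sharing an index anticommute and cancel. So B^2 = 0.
Answer: null-rotation, certificate B^2 = 0. The invariant at work: B^2 = 0 is unchanged by conjugation, hence its sign classifies the subgroup whatever basis B is written in.


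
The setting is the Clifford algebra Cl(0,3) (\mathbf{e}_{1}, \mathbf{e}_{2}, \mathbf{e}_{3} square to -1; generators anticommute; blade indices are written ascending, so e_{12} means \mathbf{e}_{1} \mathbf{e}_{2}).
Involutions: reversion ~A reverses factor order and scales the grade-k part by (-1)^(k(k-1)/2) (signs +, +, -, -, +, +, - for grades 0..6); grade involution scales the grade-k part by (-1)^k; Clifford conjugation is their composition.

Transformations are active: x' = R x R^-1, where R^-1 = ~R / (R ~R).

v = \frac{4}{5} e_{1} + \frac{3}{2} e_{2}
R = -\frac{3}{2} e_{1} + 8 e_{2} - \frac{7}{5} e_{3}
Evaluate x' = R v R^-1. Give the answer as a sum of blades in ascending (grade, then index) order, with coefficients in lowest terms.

~R = -\frac{3}{2} e_{1} + 8 e_{2} - \frac{7}{5} e_{3}, and R ~R = -\frac{6821}{100}, so R^-1 = ~R / (-\frac{6821}{100}).
R v = -\frac{54}{5} - \frac{173}{20} e_{12} + \frac{28}{25} e_{13} + \frac{21}{10} e_{23}
Answer: -\frac{43484}{34105} e_{1} + \frac{14097}{13642} e_{2} - \frac{3024}{6821} e_{3}


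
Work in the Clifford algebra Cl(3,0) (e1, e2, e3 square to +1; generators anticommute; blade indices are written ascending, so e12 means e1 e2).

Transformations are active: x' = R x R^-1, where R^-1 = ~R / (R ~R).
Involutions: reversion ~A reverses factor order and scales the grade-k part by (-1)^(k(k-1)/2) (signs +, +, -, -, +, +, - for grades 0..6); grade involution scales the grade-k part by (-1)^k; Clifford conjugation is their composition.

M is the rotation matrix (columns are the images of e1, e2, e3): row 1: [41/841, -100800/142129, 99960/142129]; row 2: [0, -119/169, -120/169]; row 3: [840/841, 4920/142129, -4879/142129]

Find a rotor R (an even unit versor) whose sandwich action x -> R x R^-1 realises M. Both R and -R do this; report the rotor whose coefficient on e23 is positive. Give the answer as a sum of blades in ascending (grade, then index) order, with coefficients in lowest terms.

Method: write R = a + b12*e12 + b13*e13 + b23*e23 with a^2 + b12^2 + b13^2 + b23^2 = 1 (so R^-1 = ~R). Expanding the columns R e_j ~R gives tr M = 4a^2 - 1 and, from the antisymmetric part, M21 - M12 = -4a*b12, M13 - M31 = 4a*b13, M32 - M23 = -4a*b23.
Here tr M = -98029/142129, so a^2 = (1 + tr M)/4 = 11025/142129 and a = ±105/377. Taking a = 105/377: M21 - M12 = 100800/142129, M13 - M31 = -42000/142129, M32 - M23 = 105840/142129, giving b12 = -240/377, b13 = -100/377, b23 = -252/377, i.e. R = 105/377 - 240/377*e12 - 100/377*e13 - 252/377*e23.
Its e23 coefficient is negative, so report the other preimage -R.
Answer: -105/377 + 240/377*e12 + 100/377*e13 + 252/377*e23. Key observation: the double cover Spin(3) -> SO(3) sends R and -R to the same matrix (trace -98029/142129 here), so the stated sign of the e23 coefficient is what selects one sheet.


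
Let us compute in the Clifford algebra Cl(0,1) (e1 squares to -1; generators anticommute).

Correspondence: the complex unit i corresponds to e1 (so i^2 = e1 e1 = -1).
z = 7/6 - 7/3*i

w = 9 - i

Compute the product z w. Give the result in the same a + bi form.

In blades: z = 7/6 - 7/3*e1, w = 9 - e1.
Distribute z over w term by term (generator squares from the signature, products reordered to ascending indices): (7/6)*w = 21/2 - 7/6*e1; (-7/3*e1)*w = -7/3 - 21*e1.
Sum: 49/6 - 133/6*e1; translating back through the correspondence:
Answer: 49/6 - 133/6*i


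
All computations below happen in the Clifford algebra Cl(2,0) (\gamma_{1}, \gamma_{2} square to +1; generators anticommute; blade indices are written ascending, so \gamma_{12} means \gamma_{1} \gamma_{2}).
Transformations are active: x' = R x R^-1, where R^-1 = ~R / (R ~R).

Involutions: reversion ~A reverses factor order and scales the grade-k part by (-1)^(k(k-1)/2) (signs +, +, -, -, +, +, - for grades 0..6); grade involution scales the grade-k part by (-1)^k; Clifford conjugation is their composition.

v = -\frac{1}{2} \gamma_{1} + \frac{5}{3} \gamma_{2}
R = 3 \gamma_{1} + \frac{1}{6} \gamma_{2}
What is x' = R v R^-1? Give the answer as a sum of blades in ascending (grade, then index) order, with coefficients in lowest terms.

~R = 3 \gamma_{1} + \frac{1}{6} \gamma_{2}, and R ~R = \frac{325}{36}, so R^-1 = ~R / (\frac{325}{36}).
R v = -\frac{11}{9} + \frac{61}{12} \gamma_{12}
Answer: -\frac{203}{650} \gamma_{1} - \frac{1669}{975} \gamma_{2}


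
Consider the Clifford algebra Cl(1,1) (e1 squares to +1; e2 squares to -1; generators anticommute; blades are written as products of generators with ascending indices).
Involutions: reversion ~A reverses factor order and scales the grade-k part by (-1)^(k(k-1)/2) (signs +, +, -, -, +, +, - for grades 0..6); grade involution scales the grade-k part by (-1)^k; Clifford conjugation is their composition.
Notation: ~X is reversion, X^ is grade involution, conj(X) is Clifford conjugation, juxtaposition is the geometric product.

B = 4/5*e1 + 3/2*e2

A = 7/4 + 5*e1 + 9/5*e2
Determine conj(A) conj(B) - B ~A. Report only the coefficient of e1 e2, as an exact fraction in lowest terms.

first term: 13/10 - 7/5*e1 - 21/8*e2 + 303/50*e1 e2
second term: 13/10 + 7/5*e1 + 21/8*e2 - 303/50*e1 e2
Answer: 303/25


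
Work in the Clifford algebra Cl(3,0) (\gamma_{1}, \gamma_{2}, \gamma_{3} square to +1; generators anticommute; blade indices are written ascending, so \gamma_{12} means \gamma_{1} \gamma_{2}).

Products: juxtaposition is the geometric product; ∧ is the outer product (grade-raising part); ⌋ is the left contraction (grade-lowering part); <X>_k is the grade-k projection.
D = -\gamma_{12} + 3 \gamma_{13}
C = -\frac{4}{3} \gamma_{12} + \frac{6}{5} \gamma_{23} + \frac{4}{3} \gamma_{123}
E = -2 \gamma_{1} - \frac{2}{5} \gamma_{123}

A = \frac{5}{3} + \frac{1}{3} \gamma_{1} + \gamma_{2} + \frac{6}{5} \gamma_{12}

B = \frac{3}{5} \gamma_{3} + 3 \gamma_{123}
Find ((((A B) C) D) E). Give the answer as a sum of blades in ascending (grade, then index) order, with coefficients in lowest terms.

step 1: -\frac{13}{5} \gamma_{3} - \frac{14}{5} \gamma_{13} + \frac{8}{5} \gamma_{23} + \frac{143}{25} \gamma_{123}
step 2: -\frac{716}{75} - \frac{3374}{375} \gamma_{1} - \frac{46}{75} \gamma_{2} + \frac{572}{75} \gamma_{3} - \frac{8}{75} \gamma_{12} + \frac{32}{15} \gamma_{13} + \frac{56}{15} \gamma_{23} + \frac{52}{15} \gamma_{123}
step 3: -\frac{488}{75} - \frac{1762}{75} \gamma_{1} + \frac{7274}{375} \gamma_{2} - \frac{8822}{375} \gamma_{3} + \frac{1556}{75} \gamma_{12} - \frac{1868}{75} \gamma_{13} - \frac{136}{75} \gamma_{23} - \frac{434}{75} \gamma_{123}
step 4: \frac{5584}{125} + \frac{1536}{125} \gamma_{1} + \frac{6432}{125} \gamma_{2} - \frac{15568}{375} \gamma_{3} + \frac{30128}{625} \gamma_{12} - \frac{73672}{1875} \gamma_{13} + \frac{7864}{375} \gamma_{23} + \frac{2336}{375} \gamma_{123}
Answer: \frac{5584}{125} + \frac{1536}{125} \gamma_{1} + \frac{6432}{125} \gamma_{2} - \frac{15568}{375} \gamma_{3} + \frac{30128}{625} \gamma_{12} - \frac{73672}{1875} \gamma_{13} + \frac{7864}{375} \gamma_{23} + \frac{2336}{375} \gamma_{123}


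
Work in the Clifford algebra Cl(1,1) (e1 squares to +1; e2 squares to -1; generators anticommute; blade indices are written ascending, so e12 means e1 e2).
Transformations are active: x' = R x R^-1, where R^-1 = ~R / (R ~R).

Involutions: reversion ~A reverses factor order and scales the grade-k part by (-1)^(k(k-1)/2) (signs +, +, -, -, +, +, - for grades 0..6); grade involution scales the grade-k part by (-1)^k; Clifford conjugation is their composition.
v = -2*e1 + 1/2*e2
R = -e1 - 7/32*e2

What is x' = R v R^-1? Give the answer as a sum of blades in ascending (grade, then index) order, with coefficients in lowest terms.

~R = -e1 - 7/32*e2, and R ~R = 975/1024, so R^-1 = ~R / (975/1024).
R v = 135/64 - 15/16*e12
Answer: -158/65*e1 - 191/130*e2


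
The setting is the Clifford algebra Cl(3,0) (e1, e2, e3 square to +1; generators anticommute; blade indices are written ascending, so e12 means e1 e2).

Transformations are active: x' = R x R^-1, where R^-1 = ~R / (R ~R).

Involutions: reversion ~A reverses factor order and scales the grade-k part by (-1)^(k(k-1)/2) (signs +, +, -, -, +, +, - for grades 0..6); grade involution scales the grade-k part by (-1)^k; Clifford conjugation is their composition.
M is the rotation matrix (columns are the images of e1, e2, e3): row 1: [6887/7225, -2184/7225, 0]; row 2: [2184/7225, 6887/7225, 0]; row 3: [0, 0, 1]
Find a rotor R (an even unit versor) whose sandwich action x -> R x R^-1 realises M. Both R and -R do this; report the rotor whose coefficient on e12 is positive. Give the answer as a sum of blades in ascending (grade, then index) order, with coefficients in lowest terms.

Method: write R = a + b12*e12 + b13*e13 + b23*e23 with a^2 + b12^2 + b13^2 + b23^2 = 1 (so R^-1 = ~R). Expanding the columns R e_j ~R gives tr M = 4a^2 - 1 and, from the antisymmetric part, M21 - M12 = -4a*b12, M13 - M31 = 4a*b13, M32 - M23 = -4a*b23.
Here tr M = 20999/7225, so a^2 = (1 + tr M)/4 = 7056/7225 and a = ±84/85. Taking a = 84/85: M21 - M12 = 4368/7225, M13 - M31 = 0, M32 - M23 = 0, giving b12 = -13/85, b13 = 0, b23 = 0, i.e. R = 84/85 - 13/85*e12.
Its e12 coefficient is negative, so report the other preimage -R.
Answer: -84/85 + 13/85*e12. Key observation: the double cover Spin(3) -> SO(3) sends R and -R to the same matrix (trace 20999/7225 here), so the stated sign of the e12 coefficient is what selects one sheet.


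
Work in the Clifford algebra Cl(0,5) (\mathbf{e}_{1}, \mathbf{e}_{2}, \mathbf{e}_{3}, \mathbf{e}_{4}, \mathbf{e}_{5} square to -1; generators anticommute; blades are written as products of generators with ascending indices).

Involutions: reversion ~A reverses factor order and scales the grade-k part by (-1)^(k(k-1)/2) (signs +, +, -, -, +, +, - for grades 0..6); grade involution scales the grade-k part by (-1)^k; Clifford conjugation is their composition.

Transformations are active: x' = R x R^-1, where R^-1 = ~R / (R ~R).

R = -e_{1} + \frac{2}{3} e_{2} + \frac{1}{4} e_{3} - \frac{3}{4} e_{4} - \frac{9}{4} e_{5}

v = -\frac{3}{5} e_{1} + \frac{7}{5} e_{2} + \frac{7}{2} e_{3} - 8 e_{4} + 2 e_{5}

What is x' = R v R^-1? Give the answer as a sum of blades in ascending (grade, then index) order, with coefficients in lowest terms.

~R = -e_{1} + \frac{2}{3} e_{2} + \frac{1}{4} e_{3} - \frac{3}{4} e_{4} - \frac{9}{4} e_{5}, and R ~R = -\frac{1027}{144}, so R^-1 = ~R / (-\frac{1027}{144}).
R v = -\frac{469}{120} - e_{1} e_{2} - \frac{67}{20} e_{1} e_{3} + \frac{151}{20} e_{1} e_{4} - \frac{67}{20} e_{1} e_{5} + \frac{119}{60} e_{2} e_{3} - \frac{257}{60} e_{2} e_{4} + \frac{269}{60} e_{2} e_{5} + \frac{5}{8} e_{3} e_{4} + \frac{67}{8} e_{3} e_{5} - \frac{39}{2} e_{4} e_{5}
Answer: -\frac{2547}{5135} e_{1} - \frac{3437}{5135} e_{2} - \frac{33131}{10270} e_{3} + \frac{36859}{5135} e_{4} - \frac{22933}{5135} e_{5}


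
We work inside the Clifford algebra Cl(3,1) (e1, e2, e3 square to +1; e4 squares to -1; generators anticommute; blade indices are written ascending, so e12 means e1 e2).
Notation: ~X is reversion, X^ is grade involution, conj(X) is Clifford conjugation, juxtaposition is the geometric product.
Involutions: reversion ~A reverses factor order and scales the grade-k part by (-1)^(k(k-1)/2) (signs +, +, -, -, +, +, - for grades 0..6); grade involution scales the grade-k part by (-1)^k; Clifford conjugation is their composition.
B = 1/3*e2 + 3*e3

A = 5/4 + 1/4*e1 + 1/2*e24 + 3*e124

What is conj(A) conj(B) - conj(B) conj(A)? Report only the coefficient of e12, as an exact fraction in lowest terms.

first term: -5/12*e2 - 15/4*e3 - 1/6*e4 + 1/12*e12 + 3/4*e13 + e14 - 3/2*e234 + 9*e1234
second term: -5/12*e2 - 15/4*e3 + 1/6*e4 - 1/12*e12 - 3/4*e13 + e14 - 3/2*e234 - 9*e1234
Answer: 1/6


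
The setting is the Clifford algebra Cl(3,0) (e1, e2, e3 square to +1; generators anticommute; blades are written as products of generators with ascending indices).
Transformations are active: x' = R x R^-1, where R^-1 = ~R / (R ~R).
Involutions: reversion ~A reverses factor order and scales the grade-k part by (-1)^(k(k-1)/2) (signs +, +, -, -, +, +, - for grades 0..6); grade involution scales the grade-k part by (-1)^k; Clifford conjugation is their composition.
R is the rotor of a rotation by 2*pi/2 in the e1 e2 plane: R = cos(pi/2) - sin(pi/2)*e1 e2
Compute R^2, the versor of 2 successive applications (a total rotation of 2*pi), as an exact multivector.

Rotor phase runs at HALF the rotation angle; powers of one rotor simply add phase, so after 2 steps in e1 e2 the phase is 2*pi/2 = pi and R^2 = cos(pi) - sin(pi)*e1 e2.
cos(pi) = -1 and sin(pi) = 0, so R^2 = -1. The total rotation 2*pi is 1 full turn, so every vector returns to itself, yet the rotor is -1, on the OTHER sheet of the double cover (an odd number of 2*pi turns).
Answer: -1


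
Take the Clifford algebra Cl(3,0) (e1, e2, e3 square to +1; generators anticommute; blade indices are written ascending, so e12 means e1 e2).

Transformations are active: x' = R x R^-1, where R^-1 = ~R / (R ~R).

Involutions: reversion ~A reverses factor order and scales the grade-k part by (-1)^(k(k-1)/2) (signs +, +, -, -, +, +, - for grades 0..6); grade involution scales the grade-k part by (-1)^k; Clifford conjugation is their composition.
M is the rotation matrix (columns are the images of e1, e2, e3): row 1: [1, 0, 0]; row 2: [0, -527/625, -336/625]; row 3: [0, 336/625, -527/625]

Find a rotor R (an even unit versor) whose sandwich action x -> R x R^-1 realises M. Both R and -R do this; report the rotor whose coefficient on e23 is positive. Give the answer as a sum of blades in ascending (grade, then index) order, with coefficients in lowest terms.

Method: write R = a + b12*e12 + b13*e13 + b23*e23 with a^2 + b12^2 + b13^2 + b23^2 = 1 (so R^-1 = ~R). Expanding the columns R e_j ~R gives tr M = 4a^2 - 1 and, from the antisymmetric part, M21 - M12 = -4a*b12, M13 - M31 = 4a*b13, M32 - M23 = -4a*b23.
Here tr M = -429/625, so a^2 = (1 + tr M)/4 = 49/625 and a = ±7/25. Taking a = 7/25: M21 - M12 = 0, M13 - M31 = 0, M32 - M23 = 672/625, giving b12 = 0, b13 = 0, b23 = -24/25, i.e. R = 7/25 - 24/25*e23.
Its e23 coefficient is negative, so report the other preimage -R.
Answer: -7/25 + 24/25*e23. Why the constraint matters: R and -R act identically through the sandwich — M has trace -429/625 either way — so only the sign condition on e23 picks one of the two preimages.
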